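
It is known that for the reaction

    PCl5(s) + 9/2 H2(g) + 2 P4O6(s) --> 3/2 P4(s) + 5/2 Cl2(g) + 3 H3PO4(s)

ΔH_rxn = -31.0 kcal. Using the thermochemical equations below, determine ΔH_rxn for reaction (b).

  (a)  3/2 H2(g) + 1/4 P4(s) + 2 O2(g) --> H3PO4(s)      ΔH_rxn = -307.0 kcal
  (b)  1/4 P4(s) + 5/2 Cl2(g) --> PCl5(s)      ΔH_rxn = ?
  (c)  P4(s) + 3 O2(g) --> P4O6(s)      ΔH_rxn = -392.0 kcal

ΔH_rxn = -106.0 kcal

(a) × 3 (scale by 3 for the 3 H3PO4(s)): (3)·(-307.0) = -921.0 kcal
(b) reversed (PCl5(s) must end up as a reactant): contributes −x
(c) reversed and × 2 (P4O6(s) must end up as a reactant; scale by 2 for the 2 P4O6(s)): (-2)·(-392.0) = +784.0 kcal
-31.0 = (-921.0) + (+784.0) − x
x = (-31.0 − (-137.0)) / (-1) = -106.0 kcal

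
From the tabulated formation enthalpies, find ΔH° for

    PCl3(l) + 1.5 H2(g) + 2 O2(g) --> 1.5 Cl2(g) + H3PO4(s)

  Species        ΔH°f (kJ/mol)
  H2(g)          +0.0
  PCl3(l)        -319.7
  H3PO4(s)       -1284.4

Products: 3/2·(+0.0) + 1·(-1284.4) = -1284.4
Reactants: 1·(-319.7) + 3/2·(+0.0) + 2·(+0.0) = -319.7
ΔH° = (-1284.4) − (-319.7) = -964.7 kJ/mol

ΔH° = -964.7 kJ/mol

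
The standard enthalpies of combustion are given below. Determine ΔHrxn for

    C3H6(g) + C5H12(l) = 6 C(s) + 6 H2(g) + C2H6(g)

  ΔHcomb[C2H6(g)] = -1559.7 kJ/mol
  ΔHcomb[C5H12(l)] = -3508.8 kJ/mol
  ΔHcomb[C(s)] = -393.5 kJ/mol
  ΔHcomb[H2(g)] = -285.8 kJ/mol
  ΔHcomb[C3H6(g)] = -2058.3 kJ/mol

ΔHrxn = 68.4 kJ/mol

Using ΔH = Σ nΔHc°(reactants) − Σ nΔHc°(products):
= [1·(-2058.3) + 1·(-3508.8)] − [6·(-393.5) + 6·(-285.8) + 1·(-1559.7)]
= 68.4 kJ/mol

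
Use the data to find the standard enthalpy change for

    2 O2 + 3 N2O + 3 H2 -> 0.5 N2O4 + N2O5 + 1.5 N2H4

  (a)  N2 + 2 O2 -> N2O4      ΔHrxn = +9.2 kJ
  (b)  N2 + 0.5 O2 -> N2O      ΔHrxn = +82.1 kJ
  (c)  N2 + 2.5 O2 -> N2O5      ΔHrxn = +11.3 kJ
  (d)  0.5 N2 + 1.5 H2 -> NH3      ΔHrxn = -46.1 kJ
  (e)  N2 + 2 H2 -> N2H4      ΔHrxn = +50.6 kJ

(a) × 1/2 (scale by 1/2 for the 1/2 N2O4): (1/2)·(+9.2) = +4.6 kJ
(b) reversed and × 3 (reverse to put N2O on the reactant side; scale by 3 for the 3 N2O): (-3)·(+82.1) = -246.3 kJ
(c) as written (N2O5 already on the product side): +11.3 kJ
(d): not needed (NH3 appears nowhere else).
(e) × 3/2 (×3/2 to match 3/2 N2H4 in the target): (3/2)·(+50.6) = +75.9 kJ
Since enthalpy is a state function, ΔHrxn = (+4.6) + (-246.3) + (+11.3) + (+75.9) = -154.5 kJ

ΔHrxn = -154.5 kJ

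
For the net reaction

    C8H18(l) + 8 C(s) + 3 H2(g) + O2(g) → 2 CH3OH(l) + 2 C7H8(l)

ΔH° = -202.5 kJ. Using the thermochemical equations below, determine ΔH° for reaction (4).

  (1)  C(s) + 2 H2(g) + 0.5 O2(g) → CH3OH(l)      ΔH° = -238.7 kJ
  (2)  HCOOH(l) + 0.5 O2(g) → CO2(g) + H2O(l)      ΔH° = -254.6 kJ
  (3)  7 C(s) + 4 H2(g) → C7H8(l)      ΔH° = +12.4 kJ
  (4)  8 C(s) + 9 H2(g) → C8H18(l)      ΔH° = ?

ΔH° = -250.1 kJ

(1) × 2 (scale by 2 for the 2 CH3OH(l)): (2)·(-238.7) = -477.4 kJ
(2): not needed (CO2(g) appears nowhere else).
(3) × 2 (×2 to match 2 C7H8(l) in the target): (2)·(+12.4) = +24.8 kJ
(4) reversed (reverse to put C8H18(l) on the reactant side): contributes −x
-202.5 = (-477.4) + (+24.8) − x
x = (-202.5 − (-452.6)) / (-1) = -250.1 kJ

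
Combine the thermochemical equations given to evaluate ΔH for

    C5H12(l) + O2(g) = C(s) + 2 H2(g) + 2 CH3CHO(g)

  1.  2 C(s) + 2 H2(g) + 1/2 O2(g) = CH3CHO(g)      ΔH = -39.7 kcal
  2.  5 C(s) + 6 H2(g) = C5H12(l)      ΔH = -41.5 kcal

eq. 1 × 2 (scale by 2 for the 2 CH3CHO(g)): (2)·(-39.7) = -79.4 kcal
eq. 2 reversed (reverse to put C5H12(l) on the reactant side): +41.5 kcal
ΔH = (-79.4) + (+41.5) = -37.9 kcal

ΔH = -37.9 kcal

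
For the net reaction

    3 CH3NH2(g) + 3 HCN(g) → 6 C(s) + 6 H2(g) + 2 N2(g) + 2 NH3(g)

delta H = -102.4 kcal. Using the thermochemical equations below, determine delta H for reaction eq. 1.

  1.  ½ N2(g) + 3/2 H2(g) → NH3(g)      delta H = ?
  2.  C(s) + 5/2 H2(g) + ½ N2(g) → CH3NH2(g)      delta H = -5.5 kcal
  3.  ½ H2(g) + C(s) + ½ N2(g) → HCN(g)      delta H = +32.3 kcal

eq. 1 × 2: contributes 2·x
eq. 2 reversed and × 3: (-3)·(-5.5) = +16.5 kcal
eq. 3 reversed and × 3: (-3)·(+32.3) = -96.9 kcal
-102.4 = (+16.5) + (-96.9) + 2·x
x = (-102.4 − (-80.4)) / (2) = -11.0 kcal

delta H = -11.0 kcal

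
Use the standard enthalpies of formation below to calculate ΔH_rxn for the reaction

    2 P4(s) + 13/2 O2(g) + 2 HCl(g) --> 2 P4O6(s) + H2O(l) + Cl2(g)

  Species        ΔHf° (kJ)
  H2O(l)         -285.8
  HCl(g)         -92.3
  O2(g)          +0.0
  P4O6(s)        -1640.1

Products: 2·(-1640.1) + 1·(-285.8) + 1·(+0.0) = -3566.0
Reactants: 2·(+0.0) + 13/2·(+0.0) + 2·(-92.3) = -184.6
ΔH_rxn = (-3566.0) − (-184.6) = -3381.4 kJ

ΔH_rxn = -3381.4 kJ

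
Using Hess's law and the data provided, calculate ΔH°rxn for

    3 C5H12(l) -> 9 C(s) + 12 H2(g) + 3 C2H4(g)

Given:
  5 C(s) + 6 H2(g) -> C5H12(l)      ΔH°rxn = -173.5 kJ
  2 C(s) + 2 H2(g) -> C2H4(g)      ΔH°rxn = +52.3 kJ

ΔH°rxn = 677.4 kJ

equation 1 reversed and × 3 (C5H12(l) must end up as a reactant; scale by 3 for the 3 C5H12(l)): (-3)·(-173.5) = +520.5 kJ
equation 2 × 3 (×3 to match 3 C2H4(g) in the target): (3)·(+52.3) = +156.9 kJ
By Hess's law, ΔH°rxn = (+520.5) + (+156.9) = 677.4 kJ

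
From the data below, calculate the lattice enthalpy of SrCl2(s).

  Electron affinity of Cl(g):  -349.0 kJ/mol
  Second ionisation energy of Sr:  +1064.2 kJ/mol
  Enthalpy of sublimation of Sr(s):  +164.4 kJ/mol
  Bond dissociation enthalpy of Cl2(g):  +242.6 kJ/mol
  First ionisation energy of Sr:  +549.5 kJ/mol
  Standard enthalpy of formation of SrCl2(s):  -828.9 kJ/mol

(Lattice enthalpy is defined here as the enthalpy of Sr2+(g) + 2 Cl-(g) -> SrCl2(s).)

U = -2151.6 kJ/mol

ΔHf° = 1·ΔHsub + 1·(ΣIE) + 1·D(Cl2) + 2·EA + U
-828.9 = 1·(+164.4) + 1·(+1613.7) + 1·(+242.6) + 2·(-349.0) + U
U = -828.9 − (+1322.7) = -2151.6 kJ/mol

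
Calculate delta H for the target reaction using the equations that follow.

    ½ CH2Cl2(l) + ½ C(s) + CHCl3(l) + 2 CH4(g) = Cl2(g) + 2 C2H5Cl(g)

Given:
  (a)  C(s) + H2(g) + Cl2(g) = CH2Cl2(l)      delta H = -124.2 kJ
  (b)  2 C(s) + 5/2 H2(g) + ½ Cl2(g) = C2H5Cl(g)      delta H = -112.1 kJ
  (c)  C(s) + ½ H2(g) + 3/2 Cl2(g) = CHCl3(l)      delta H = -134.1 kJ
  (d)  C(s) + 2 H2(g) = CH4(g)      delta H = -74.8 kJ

(a) reversed and × 1/2: (-1/2)·(-124.2) = +62.1 kJ
(b) × 2: (2)·(-112.1) = -224.2 kJ
(c) reversed: +134.1 kJ
(d) reversed and × 2: (-2)·(-74.8) = +149.6 kJ
delta H = (+62.1) + (-224.2) + (+134.1) + (+149.6) = 121.6 kJ

delta H = 121.6 kJ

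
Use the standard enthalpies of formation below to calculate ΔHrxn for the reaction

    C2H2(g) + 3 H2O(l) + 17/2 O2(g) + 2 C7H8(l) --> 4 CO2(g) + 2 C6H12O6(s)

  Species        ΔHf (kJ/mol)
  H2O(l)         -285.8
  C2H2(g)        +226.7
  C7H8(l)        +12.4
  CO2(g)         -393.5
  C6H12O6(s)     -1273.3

ΔHrxn = -3514.7 kJ/mol

Products: 4·(-393.5) + 2·(-1273.3) = -4120.6
Reactants: 1·(+226.7) + 3·(-285.8) + 17/2·(+0.0) + 2·(+12.4) = -605.9
ΔHrxn = (-4120.6) − (-605.9) = -3514.7 kJ/mol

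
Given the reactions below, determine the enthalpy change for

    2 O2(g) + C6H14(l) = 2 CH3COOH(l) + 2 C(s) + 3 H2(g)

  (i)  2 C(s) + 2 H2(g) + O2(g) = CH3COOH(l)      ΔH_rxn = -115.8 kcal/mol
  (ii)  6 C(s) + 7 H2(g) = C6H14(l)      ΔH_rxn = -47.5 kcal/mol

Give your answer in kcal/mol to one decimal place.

ΔH_rxn = -184.1 kcal/mol

(i) × 2 (scale by 2 for the 2 CH3COOH(l)): (2)·(-115.8) = -231.6 kcal/mol
(ii) reversed (reverse to put C6H14(l) on the reactant side): +47.5 kcal/mol
Combining the equations, ΔH_rxn = (2)·(-115.8) + (-1)·(-47.5) = -184.1 kcal/mol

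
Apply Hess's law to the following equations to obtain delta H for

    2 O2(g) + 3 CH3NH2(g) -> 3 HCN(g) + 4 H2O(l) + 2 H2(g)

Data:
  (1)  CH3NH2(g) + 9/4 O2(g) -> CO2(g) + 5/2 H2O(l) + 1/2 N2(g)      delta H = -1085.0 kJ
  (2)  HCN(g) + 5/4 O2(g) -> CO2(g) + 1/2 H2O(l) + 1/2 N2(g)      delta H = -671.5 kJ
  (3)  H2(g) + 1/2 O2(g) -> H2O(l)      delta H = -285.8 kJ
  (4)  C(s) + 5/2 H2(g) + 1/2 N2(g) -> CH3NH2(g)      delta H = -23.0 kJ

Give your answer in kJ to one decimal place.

(1) × 3: (3)·(-1085.0) = -3255.0 kJ
(2) reversed and × 3: (-3)·(-671.5) = +2014.5 kJ
(3) reversed and × 2: (-2)·(-285.8) = +571.6 kJ
(4): not needed.
By Hess's law, delta H = (-3255.0) + (+2014.5) + (+571.6) = -668.9 kJ

delta H = -668.9 kJ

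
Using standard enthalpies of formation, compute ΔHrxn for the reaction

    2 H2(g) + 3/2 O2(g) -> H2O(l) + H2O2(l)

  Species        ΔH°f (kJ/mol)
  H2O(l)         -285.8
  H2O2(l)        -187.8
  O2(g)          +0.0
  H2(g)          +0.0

Products: 1·(-285.8) + 1·(-187.8) = -473.6
Reactants: 2·(+0.0) + 3/2·(+0.0) = +0.0
ΔHrxn = (-473.6) − (+0.0) = -473.6 kJ/mol

ΔHrxn = -473.6 kJ/mol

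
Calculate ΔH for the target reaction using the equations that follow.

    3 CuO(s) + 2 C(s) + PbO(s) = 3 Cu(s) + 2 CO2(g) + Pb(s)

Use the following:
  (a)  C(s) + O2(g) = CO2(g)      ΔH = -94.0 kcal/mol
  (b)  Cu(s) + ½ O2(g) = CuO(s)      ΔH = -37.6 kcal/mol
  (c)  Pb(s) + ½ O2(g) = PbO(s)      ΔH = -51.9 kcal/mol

ΔH = -23.3 kcal/mol

(a) × 2: (2)·(-94.0) = -188.0 kcal/mol
(b) reversed and × 3: (-3)·(-37.6) = +112.8 kcal/mol
(c) reversed: +51.9 kcal/mol
Since enthalpy is a state function, ΔH = (2)·(-94.0) + (-3)·(-37.6) + (-1)·(-51.9) = -23.3 kcal/mol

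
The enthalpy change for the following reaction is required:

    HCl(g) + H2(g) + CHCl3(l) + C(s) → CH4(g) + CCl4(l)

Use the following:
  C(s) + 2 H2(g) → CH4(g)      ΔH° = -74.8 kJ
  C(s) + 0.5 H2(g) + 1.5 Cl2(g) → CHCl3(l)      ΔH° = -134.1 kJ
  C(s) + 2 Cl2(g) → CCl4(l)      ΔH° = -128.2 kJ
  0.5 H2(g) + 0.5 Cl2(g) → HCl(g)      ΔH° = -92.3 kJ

equation 1 as written (CH4(g) already on the product side): -74.8 kJ
equation 2 reversed (reverse to put CHCl3(l) on the reactant side): +134.1 kJ
equation 3 as written (CCl4(l) already on the product side): -128.2 kJ
equation 4 reversed (HCl(g) must end up as a reactant): +92.3 kJ
By Hess's law, ΔH° = (1)·(-74.8) + (-1)·(-134.1) + (1)·(-128.2) + (-1)·(-92.3) = 23.4 kJ

ΔH° = 23.4 kJ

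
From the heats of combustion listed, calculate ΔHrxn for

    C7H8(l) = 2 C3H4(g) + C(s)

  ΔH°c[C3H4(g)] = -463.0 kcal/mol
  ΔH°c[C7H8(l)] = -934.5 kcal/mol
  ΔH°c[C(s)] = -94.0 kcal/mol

With combustion enthalpies, reactants minus products:
= [1·(-934.5)] − [2·(-463.0) + 1·(-94.0)]
= 85.5 kcal/mol

ΔHrxn = 85.5 kcal/mol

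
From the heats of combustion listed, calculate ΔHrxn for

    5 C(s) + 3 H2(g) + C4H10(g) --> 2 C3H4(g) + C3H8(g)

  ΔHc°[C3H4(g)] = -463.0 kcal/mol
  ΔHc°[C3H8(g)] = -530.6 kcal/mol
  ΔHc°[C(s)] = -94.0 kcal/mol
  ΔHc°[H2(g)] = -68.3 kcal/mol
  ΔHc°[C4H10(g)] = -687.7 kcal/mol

ΔHrxn = 94.0 kcal/mol

Using ΔH = Σ nΔHc°(reactants) − Σ nΔHc°(products):
= [5·(-94.0) + 3·(-68.3) + 1·(-687.7)] − [2·(-463.0) + 1·(-530.6)]
= 94.0 kcal/mol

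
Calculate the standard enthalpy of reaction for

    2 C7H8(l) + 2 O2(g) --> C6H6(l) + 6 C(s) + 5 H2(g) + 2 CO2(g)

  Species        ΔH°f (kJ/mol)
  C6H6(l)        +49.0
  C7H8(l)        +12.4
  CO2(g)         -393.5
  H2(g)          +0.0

Products: 1·(+49.0) + 6·(+0.0) + 5·(+0.0) + 2·(-393.5) = -738.0
Reactants: 2·(+12.4) + 2·(+0.0) = +24.8
ΔH°rxn = (-738.0) − (+24.8) = -762.8 kJ/mol

ΔH°rxn = -762.8 kJ/mol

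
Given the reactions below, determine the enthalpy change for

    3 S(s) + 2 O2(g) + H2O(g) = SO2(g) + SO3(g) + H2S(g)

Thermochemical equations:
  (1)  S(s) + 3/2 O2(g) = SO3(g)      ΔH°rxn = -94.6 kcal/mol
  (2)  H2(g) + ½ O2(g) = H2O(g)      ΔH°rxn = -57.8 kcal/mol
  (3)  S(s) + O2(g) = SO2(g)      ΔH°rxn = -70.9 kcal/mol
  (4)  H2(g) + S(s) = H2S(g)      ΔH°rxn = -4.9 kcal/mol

(1) as written (SO3(g) already on the product side): -94.6 kcal/mol
(2) reversed (reverse to put H2O(g) on the reactant side): +57.8 kcal/mol
(3) as written (SO2(g) already on the product side): -70.9 kcal/mol
(4) as written (H2S(g) already on the product side): -4.9 kcal/mol
ΔH°rxn = (-94.6) + (+57.8) + (-70.9) + (-4.9) = -112.6 kcal/mol

ΔH°rxn = -112.6 kcal/mol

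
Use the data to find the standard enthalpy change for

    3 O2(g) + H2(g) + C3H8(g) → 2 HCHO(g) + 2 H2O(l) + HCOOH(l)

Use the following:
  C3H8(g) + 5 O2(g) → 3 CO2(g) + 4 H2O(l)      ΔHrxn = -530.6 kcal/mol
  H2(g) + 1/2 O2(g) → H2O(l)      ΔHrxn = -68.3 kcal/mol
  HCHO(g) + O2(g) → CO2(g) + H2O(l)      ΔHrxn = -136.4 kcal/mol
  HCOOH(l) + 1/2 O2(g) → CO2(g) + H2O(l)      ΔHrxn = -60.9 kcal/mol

ΔHrxn = -265.2 kcal/mol

equation 1 as written: -530.6 kcal/mol
equation 2 as written: -68.3 kcal/mol
equation 3 reversed and × 2: (-2)·(-136.4) = +272.8 kcal/mol
equation 4 reversed: +60.9 kcal/mol
Summing the manipulated equations, ΔHrxn = (1)·(-530.6) + (1)·(-68.3) + (-2)·(-136.4) + (-1)·(-60.9) = -265.2 kcal/mol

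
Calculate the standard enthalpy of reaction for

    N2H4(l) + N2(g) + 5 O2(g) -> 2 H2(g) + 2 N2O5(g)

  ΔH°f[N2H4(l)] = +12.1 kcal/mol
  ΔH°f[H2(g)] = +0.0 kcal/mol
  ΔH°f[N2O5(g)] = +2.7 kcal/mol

ΔH° = -6.7 kcal/mol

Products: 2·(+0.0) + 2·(+2.7) = +5.4
Reactants: 1·(+12.1) + 1·(+0.0) + 5·(+0.0) = +12.1
ΔH° = (+5.4) − (+12.1) = -6.7 kcal/mol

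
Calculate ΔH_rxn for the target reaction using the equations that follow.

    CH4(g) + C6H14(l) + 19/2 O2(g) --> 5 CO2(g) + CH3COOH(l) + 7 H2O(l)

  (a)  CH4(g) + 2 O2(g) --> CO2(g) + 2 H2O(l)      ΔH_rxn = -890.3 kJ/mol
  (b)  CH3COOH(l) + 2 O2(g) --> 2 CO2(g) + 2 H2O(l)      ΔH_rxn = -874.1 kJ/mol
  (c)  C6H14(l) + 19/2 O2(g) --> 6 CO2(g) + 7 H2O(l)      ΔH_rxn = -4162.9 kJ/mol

(a) as written (CH4(g) already on the reactant side): -890.3 kJ/mol
(b) reversed (CH3COOH(l) must end up as a product): +874.1 kJ/mol
(c) as written (C6H14(l) already on the reactant side): -4162.9 kJ/mol
Since enthalpy is a state function, ΔH_rxn = (-890.3) + (+874.1) + (-4162.9) = -4179.1 kJ/mol

ΔH_rxn = -4179.1 kJ/mol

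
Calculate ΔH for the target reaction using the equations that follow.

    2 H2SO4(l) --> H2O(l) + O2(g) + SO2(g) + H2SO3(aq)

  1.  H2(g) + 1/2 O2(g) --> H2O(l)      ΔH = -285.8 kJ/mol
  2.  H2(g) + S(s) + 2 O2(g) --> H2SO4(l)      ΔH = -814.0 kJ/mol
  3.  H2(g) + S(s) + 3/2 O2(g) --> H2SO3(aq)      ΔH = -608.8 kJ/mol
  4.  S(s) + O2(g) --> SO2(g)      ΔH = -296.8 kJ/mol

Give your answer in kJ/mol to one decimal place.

ΔH = 436.6 kJ/mol

eq. 1 as written (H2O(l) already on the product side): -285.8 kJ/mol
eq. 2 reversed and × 2 (H2SO4(l) must end up as a reactant; scale by 2 for the 2 H2SO4(l)): (-2)·(-814.0) = +1628.0 kJ/mol
eq. 3 as written (H2SO3(aq) already on the product side): -608.8 kJ/mol
eq. 4 as written (SO2(g) already on the product side): -296.8 kJ/mol
Since enthalpy is a state function, ΔH = (-285.8) + (+1628.0) + (-608.8) + (-296.8) = 436.6 kJ/mol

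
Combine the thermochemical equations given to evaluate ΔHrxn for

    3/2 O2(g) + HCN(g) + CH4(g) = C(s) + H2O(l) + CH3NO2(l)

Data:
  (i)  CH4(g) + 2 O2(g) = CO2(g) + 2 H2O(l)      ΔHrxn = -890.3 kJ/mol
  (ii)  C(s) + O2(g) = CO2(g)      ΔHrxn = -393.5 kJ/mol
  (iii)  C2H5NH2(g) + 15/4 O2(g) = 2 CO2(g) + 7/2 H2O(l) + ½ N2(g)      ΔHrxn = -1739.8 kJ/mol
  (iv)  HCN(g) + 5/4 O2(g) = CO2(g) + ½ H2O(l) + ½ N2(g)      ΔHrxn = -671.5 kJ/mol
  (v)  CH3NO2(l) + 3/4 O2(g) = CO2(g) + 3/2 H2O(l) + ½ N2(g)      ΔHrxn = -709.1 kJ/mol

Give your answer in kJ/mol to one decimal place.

ΔHrxn = -459.2 kJ/mol

(i) as written: -890.3 kJ/mol
(ii) reversed: +393.5 kJ/mol
(iii): not needed.
(iv) as written: -671.5 kJ/mol
(v) reversed: +709.1 kJ/mol
Summing the manipulated equations, ΔHrxn = (1)·(-890.3) + (-1)·(-393.5) + (1)·(-671.5) + (-1)·(-709.1) = -459.2 kJ/mol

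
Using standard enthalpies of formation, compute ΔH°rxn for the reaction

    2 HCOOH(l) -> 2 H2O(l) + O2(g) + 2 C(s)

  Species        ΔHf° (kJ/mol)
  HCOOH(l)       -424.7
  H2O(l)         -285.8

ΔH°rxn = 277.8 kJ/mol

Products: 2·(-285.8) + 1·(+0.0) + 2·(+0.0) = -571.6
Reactants: 2·(-424.7) = -849.4
ΔH°rxn = (-571.6) − (-849.4) = 277.8 kJ/mol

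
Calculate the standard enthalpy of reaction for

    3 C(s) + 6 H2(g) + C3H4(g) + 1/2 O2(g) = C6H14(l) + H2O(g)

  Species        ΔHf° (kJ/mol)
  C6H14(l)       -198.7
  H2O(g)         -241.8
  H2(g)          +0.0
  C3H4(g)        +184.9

ΔHrxn = -625.4 kJ/mol

ΔH°rxn = Σ nΔHf°(products) − Σ nΔHf°(reactants).
Products: 1·(-198.7) + 1·(-241.8) = -440.5
Reactants: 3·(+0.0) + 6·(+0.0) + 1·(+184.9) + 1/2·(+0.0) = +184.9
ΔHrxn = (-440.5) − (+184.9) = -625.4 kJ/mol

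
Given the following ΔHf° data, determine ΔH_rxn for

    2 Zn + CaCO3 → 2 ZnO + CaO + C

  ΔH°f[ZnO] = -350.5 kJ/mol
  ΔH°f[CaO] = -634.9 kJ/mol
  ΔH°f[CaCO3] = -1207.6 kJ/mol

ΔH_rxn = -128.3 kJ/mol

ΔH°rxn = Σ nΔHf°(products) − Σ nΔHf°(reactants).
Products: 2·(-350.5) + 1·(-634.9) + 1·(+0.0) = -1335.9
Reactants: 2·(+0.0) + 1·(-1207.6) = -1207.6
ΔH_rxn = (-1335.9) − (-1207.6) = -128.3 kJ/mol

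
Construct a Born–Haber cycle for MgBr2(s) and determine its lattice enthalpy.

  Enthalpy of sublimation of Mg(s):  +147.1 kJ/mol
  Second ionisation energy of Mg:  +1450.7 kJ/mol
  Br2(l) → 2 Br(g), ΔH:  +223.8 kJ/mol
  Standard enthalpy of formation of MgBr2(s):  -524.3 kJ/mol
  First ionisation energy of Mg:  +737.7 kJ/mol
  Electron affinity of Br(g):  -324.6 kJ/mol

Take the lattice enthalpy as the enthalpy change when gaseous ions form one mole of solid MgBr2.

U = -2434.4 kJ/mol

ΔHf° = 1·ΔHsub + 1·(ΣIE) + 1·D(Br2) + 2·EA + U
-524.3 = 1·(+147.1) + 1·(+2188.4) + 1·(+223.8) + 2·(-324.6) + U
U = -524.3 − (+1910.1) = -2434.4 kJ/mol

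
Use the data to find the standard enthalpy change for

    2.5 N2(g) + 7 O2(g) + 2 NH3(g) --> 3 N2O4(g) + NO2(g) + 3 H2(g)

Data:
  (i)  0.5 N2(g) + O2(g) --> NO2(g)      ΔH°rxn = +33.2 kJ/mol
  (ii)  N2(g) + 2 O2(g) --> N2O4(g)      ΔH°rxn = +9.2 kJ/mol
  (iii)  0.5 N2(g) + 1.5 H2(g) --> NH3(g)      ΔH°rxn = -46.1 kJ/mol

ΔH°rxn = 153.0 kJ/mol

(i) as written (NO2(g) already on the product side): +33.2 kJ/mol
(ii) × 3 (scale by 3 for the 3 N2O4(g)): (3)·(+9.2) = +27.6 kJ/mol
(iii) reversed and × 2 (NH3(g) must end up as a reactant; scale by 2 for the 2 NH3(g)): (-2)·(-46.1) = +92.2 kJ/mol
Since enthalpy is a state function, ΔH°rxn = (1)·(+33.2) + (3)·(+9.2) + (-2)·(-46.1) = 153.0 kJ/mol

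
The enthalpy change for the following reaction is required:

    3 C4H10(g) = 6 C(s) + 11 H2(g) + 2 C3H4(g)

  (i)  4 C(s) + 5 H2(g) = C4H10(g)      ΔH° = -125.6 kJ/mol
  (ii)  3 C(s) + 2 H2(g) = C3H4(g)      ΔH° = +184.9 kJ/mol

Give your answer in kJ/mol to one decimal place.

ΔH° = 746.6 kJ/mol

(i) reversed and × 3 (reverse to put C4H10(g) on the reactant side; ×3 to match 3 C4H10(g) in the target): (-3)·(-125.6) = +376.8 kJ/mol
(ii) × 2 (×2 to match 2 C3H4(g) in the target): (2)·(+184.9) = +369.8 kJ/mol
ΔH° = (+376.8) + (+369.8) = 746.6 kJ/mol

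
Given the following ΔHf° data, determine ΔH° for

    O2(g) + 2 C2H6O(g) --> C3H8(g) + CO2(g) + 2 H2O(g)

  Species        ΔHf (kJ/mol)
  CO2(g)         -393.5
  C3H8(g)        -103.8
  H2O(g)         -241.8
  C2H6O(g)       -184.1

Products: 1·(-103.8) + 1·(-393.5) + 2·(-241.8) = -980.9
Reactants: 1·(+0.0) + 2·(-184.1) = -368.2
ΔH° = (-980.9) − (-368.2) = -612.7 kJ/mol

ΔH° = -612.7 kJ/mol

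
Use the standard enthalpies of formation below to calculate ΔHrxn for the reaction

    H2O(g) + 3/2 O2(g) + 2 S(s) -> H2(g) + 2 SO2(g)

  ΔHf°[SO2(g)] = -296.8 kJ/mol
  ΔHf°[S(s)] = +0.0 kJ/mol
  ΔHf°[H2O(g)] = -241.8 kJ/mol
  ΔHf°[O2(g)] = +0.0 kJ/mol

Products: 1·(+0.0) + 2·(-296.8) = -593.6
Reactants: 1·(-241.8) + 3/2·(+0.0) + 2·(+0.0) = -241.8
ΔHrxn = (-593.6) − (-241.8) = -351.8 kJ/mol

ΔHrxn = -351.8 kJ/mol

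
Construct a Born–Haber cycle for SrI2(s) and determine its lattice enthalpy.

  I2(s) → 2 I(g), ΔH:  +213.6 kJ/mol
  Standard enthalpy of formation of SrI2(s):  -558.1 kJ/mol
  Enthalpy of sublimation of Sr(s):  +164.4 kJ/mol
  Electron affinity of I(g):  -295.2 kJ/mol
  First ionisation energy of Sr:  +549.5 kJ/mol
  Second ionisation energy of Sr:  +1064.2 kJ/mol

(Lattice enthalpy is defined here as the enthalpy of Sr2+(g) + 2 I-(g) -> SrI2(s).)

ΔHf° = 1·ΔHsub + 1·(ΣIE) + 1·D(I2) + 2·EA + U
-558.1 = 1·(+164.4) + 1·(+1613.7) + 1·(+213.6) + 2·(-295.2) + U
U = -558.1 − (+1401.3) = -1959.4 kJ/mol

U = -1959.4 kJ/mol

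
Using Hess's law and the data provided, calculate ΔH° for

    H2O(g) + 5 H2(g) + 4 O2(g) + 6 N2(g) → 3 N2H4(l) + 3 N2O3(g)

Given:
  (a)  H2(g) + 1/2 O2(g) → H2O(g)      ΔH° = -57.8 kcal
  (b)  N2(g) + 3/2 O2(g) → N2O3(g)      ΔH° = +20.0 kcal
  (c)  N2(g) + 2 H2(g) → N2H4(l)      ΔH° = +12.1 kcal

ΔH° = 154.1 kcal

(a) reversed (H2O(g) must end up as a reactant): +57.8 kcal
(b) × 3 (×3 to match 3 N2O3(g) in the target): (3)·(+20.0) = +60.0 kcal
(c) × 3 (scale by 3 for the 3 N2H4(l)): (3)·(+12.1) = +36.3 kcal
ΔH° = (+57.8) + (+60.0) + (+36.3) = 154.1 kcal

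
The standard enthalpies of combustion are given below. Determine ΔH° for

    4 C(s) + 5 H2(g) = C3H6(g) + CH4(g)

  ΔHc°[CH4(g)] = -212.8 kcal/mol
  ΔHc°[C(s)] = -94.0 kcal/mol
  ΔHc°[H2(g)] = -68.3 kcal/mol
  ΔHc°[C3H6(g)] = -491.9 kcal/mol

ΔH° = -12.8 kcal/mol

With combustion enthalpies, reactants minus products:
= [4·(-94.0) + 5·(-68.3)] − [1·(-491.9) + 1·(-212.8)]
= -12.8 kcal/mol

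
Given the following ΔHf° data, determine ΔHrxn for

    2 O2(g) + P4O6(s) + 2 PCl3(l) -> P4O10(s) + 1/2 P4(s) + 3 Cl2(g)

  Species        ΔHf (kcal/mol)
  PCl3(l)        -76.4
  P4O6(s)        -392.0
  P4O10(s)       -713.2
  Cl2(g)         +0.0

ΔH°rxn = Σ nΔHf°(products) − Σ nΔHf°(reactants).
Products: 1·(-713.2) + 1/2·(+0.0) + 3·(+0.0) = -713.2
Reactants: 2·(+0.0) + 1·(-392.0) + 2·(-76.4) = -544.8
ΔHrxn = (-713.2) − (-544.8) = -168.4 kcal/mol

ΔHrxn = -168.4 kcal/mol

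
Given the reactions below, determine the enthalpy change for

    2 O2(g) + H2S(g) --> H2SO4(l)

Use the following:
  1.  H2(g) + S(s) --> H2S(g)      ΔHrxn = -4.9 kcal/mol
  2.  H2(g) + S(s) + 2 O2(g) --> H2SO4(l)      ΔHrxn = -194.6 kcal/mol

eq. 1 reversed (reverse to put H2S(g) on the reactant side): +4.9 kcal/mol
eq. 2 as written (H2SO4(l) already on the product side): -194.6 kcal/mol
ΔHrxn = (-1)·(-4.9) + (1)·(-194.6) = -189.7 kcal/mol

ΔHrxn = -189.7 kcal/mol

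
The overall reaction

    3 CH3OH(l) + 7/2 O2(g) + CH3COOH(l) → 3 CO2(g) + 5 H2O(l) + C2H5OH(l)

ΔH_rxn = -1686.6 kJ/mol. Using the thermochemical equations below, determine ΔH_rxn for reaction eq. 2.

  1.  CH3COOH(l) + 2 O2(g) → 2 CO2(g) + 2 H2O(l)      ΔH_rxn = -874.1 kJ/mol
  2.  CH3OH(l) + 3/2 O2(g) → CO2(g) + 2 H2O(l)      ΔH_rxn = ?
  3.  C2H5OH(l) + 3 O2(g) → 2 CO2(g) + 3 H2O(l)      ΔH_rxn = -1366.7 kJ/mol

ΔH_rxn = -726.4 kJ/mol

eq. 1 as written (CH3COOH(l) already on the reactant side): -874.1 kJ/mol
eq. 2 × 3 (scale by 3 for the 3 CH3OH(l)): contributes 3·x
eq. 3 reversed (reverse to put C2H5OH(l) on the product side): +1366.7 kJ/mol
-1686.6 = (-874.1) + (+1366.7) + 3·x
x = (-1686.6 − (+492.6)) / (3) = -726.4 kJ/mol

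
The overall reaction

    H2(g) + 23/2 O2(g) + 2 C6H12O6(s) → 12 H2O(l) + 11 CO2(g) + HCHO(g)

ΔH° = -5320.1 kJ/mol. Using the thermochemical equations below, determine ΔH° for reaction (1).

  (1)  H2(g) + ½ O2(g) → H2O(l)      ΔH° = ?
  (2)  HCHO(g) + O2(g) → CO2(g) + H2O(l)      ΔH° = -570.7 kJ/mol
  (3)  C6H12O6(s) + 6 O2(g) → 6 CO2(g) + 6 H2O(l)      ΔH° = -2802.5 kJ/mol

ΔH° = -285.8 kJ/mol

(1) as written: contributes x
(2) reversed: +570.7 kJ/mol
(3) × 2: (2)·(-2802.5) = -5605.0 kJ/mol
-5320.1 = (+570.7) + (-5605.0) + x
x = (-5320.1 − (-5034.3)) / (1) = -285.8 kJ/mol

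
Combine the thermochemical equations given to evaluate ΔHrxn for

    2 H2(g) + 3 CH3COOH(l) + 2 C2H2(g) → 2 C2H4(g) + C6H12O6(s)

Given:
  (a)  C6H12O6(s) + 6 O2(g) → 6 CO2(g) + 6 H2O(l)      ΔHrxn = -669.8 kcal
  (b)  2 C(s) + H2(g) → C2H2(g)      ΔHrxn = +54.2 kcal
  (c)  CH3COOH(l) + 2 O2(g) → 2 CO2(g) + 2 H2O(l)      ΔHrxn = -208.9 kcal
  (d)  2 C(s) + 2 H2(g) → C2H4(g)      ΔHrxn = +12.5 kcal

(a) reversed (reverse to put C6H12O6(s) on the product side): +669.8 kcal
(b) reversed and × 2 (reverse to put C2H2(g) on the reactant side; ×2 to match 2 C2H2(g) in the target): (-2)·(+54.2) = -108.4 kcal
(c) × 3 (scale by 3 for the 3 CH3COOH(l)): (3)·(-208.9) = -626.7 kcal
(d) × 2 (scale by 2 for the 2 C2H4(g)): (2)·(+12.5) = +25.0 kcal
By Hess's law, ΔHrxn = (-1)·(-669.8) + (-2)·(+54.2) + (3)·(-208.9) + (2)·(+12.5) = -40.3 kcal

ΔHrxn = -40.3 kcal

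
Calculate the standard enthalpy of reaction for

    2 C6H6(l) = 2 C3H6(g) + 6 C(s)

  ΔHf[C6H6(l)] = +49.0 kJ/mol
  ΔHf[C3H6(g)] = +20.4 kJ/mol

ΔHrxn = -57.2 kJ/mol

Products: 2·(+20.4) + 6·(+0.0) = +40.8
Reactants: 2·(+49.0) = +98.0
ΔHrxn = (+40.8) − (+98.0) = -57.2 kJ/mol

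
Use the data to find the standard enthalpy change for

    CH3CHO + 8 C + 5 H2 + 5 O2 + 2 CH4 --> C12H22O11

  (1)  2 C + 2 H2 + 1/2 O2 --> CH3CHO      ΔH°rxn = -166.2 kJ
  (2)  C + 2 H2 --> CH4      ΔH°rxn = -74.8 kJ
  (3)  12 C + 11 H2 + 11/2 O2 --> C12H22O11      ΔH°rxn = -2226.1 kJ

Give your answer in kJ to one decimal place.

ΔH°rxn = -1910.3 kJ

(1) reversed: +166.2 kJ
(2) reversed and × 2: (-2)·(-74.8) = +149.6 kJ
(3) as written: -2226.1 kJ
ΔH°rxn = (-1)·(-166.2) + (-2)·(-74.8) + (1)·(-2226.1) = -1910.3 kJ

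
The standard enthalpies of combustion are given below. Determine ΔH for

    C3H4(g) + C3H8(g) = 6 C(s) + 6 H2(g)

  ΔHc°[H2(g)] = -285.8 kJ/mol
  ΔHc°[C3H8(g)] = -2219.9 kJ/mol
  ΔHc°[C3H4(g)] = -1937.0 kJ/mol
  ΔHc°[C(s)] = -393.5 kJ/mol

With combustion enthalpies, reactants minus products:
= [1·(-1937.0) + 1·(-2219.9)] − [6·(-393.5) + 6·(-285.8)]
= -81.1 kJ/mol

ΔH = -81.1 kJ/mol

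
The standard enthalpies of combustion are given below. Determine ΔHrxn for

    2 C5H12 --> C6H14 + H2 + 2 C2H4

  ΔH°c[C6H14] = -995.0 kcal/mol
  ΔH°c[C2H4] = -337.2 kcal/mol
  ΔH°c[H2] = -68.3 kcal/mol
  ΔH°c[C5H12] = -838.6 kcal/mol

ΔHrxn = 60.5 kcal/mol

With combustion enthalpies, reactants minus products:
= [2·(-838.6)] − [1·(-995.0) + 1·(-68.3) + 2·(-337.2)]
= 60.5 kcal/mol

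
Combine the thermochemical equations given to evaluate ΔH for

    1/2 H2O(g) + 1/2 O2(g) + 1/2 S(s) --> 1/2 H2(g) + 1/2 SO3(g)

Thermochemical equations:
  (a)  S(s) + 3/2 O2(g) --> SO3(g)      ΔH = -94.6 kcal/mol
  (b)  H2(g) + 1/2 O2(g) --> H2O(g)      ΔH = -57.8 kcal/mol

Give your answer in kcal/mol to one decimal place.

ΔH = -18.4 kcal/mol

(a) × 1/2 (×1/2 to match 1/2 SO3(g) in the target): (1/2)·(-94.6) = -47.3 kcal/mol
(b) reversed and × 1/2 (reverse to put H2O(g) on the reactant side; ×1/2 to match 1/2 H2O(g) in the target): (-1/2)·(-57.8) = +28.9 kcal/mol
ΔH = (1/2)·(-94.6) + (-1/2)·(-57.8) = -18.4 kcal/mol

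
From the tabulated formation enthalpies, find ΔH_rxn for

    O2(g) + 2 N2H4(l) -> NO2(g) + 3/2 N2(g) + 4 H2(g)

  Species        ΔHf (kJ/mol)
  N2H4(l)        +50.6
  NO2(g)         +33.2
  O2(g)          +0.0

ΔH_rxn = -68.0 kJ/mol

Products: 1·(+33.2) + 3/2·(+0.0) + 4·(+0.0) = +33.2
Reactants: 1·(+0.0) + 2·(+50.6) = +101.2
ΔH_rxn = (+33.2) − (+101.2) = -68.0 kJ/mol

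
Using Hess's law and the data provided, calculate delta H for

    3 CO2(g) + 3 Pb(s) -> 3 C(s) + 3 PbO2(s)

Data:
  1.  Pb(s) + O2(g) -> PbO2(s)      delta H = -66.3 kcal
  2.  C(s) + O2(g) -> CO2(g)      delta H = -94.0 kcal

delta H = 83.1 kcal

eq. 1 × 3 (×3 to match 3 PbO2(s) in the target): (3)·(-66.3) = -198.9 kcal
eq. 2 reversed and × 3 (CO2(g) must end up as a reactant; ×3 to match 3 CO2(g) in the target): (-3)·(-94.0) = +282.0 kcal
Since enthalpy is a state function, delta H = (-198.9) + (+282.0) = 83.1 kcal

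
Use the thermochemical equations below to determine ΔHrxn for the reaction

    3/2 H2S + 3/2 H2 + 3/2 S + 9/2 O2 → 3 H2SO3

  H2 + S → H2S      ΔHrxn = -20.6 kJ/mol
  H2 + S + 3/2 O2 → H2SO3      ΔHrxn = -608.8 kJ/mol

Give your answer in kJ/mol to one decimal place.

equation 1 reversed and × 3/2 (H2S must end up as a reactant; ×3/2 to match 3/2 H2S in the target): (-3/2)·(-20.6) = +30.9 kJ/mol
equation 2 × 3 (×3 to match 3 H2SO3 in the target): (3)·(-608.8) = -1826.4 kJ/mol
ΔHrxn = (+30.9) + (-1826.4) = -1795.5 kJ/mol

ΔHrxn = -1795.5 kJ/mol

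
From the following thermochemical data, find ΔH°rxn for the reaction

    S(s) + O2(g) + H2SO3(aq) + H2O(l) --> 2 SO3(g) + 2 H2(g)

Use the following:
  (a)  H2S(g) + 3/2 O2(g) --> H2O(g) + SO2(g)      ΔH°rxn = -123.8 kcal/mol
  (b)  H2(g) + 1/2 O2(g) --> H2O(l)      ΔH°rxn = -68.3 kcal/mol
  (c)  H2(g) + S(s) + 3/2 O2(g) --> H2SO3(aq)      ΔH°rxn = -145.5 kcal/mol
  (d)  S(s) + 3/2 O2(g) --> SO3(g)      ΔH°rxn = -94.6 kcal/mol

ΔH°rxn = 24.6 kcal/mol

(a): not needed.
(b) reversed: +68.3 kcal/mol
(c) reversed: +145.5 kcal/mol
(d) × 2: (2)·(-94.6) = -189.2 kcal/mol
By Hess's law, ΔH°rxn = (-1)·(-68.3) + (-1)·(-145.5) + (2)·(-94.6) = 24.6 kcal/mol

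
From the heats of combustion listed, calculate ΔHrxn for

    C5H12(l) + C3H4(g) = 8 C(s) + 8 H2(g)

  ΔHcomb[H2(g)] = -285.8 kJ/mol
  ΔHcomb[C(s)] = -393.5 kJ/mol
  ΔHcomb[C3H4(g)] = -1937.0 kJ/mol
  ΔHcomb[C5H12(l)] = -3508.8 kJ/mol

Using ΔH = Σ nΔHc°(reactants) − Σ nΔHc°(products):
= [1·(-3508.8) + 1·(-1937.0)] − [8·(-393.5) + 8·(-285.8)]
= -11.4 kJ/mol

ΔHrxn = -11.4 kJ/mol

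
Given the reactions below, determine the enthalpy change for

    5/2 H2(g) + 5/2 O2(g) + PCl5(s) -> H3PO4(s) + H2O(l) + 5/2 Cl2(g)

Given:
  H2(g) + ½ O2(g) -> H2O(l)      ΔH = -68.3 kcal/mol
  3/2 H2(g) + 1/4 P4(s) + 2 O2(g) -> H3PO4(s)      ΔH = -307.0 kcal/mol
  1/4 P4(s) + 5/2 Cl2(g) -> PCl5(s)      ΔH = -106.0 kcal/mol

equation 1 as written: -68.3 kcal/mol
equation 2 as written: -307.0 kcal/mol
equation 3 reversed: +106.0 kcal/mol
Since enthalpy is a state function, ΔH = (-68.3) + (-307.0) + (+106.0) = -269.3 kcal/mol

ΔH = -269.3 kcal/mol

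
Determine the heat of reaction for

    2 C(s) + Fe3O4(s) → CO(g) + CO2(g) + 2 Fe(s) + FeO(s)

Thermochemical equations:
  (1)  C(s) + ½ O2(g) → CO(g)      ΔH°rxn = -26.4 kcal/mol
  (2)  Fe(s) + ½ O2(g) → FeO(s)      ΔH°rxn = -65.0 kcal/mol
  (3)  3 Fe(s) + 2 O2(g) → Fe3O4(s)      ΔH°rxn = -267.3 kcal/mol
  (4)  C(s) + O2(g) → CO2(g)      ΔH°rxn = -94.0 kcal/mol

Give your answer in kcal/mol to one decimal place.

ΔH°rxn = 81.9 kcal/mol

(1) as written: -26.4 kcal/mol
(2) as written: -65.0 kcal/mol
(3) reversed: +267.3 kcal/mol
(4) as written: -94.0 kcal/mol
Since enthalpy is a state function, ΔH°rxn = (-26.4) + (-65.0) + (+267.3) + (-94.0) = 81.9 kcal/mol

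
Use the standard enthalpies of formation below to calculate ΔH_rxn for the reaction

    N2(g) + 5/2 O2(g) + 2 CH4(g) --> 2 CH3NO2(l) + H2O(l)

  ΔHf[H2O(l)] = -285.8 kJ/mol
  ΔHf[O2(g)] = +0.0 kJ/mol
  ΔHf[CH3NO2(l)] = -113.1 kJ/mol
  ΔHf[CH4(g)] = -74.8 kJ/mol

ΔH_rxn = -362.4 kJ/mol

ΔH°rxn = Σ nΔHf°(products) − Σ nΔHf°(reactants).
Products: 2·(-113.1) + 1·(-285.8) = -512.0
Reactants: 1·(+0.0) + 5/2·(+0.0) + 2·(-74.8) = -149.6
ΔH_rxn = (-512.0) − (-149.6) = -362.4 kJ/mol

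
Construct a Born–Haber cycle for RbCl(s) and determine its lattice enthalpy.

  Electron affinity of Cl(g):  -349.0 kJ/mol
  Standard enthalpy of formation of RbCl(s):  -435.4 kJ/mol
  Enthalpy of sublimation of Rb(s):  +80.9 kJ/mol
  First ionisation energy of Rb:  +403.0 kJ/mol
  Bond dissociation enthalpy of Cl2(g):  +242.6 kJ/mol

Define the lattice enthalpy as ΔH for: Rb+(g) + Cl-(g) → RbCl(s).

U = -691.6 kJ/mol

ΔHf° = 1·ΔHsub + 1·(ΣIE) + 1/2·D(Cl2) + 1·EA + U
-435.4 = 1·(+80.9) + 1·(+403.0) + 1/2·(+242.6) + 1·(-349.0) + U
U = -435.4 − (+256.2) = -691.6 kJ/mol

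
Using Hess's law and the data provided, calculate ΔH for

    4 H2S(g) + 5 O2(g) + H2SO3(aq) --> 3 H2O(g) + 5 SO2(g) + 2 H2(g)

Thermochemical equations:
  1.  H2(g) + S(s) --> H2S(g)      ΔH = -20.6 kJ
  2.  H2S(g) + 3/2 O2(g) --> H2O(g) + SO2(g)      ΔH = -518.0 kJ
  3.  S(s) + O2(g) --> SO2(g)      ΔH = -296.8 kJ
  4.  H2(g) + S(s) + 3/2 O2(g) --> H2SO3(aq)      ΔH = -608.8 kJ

ΔH = -1518.2 kJ

eq. 1 reversed: +20.6 kJ
eq. 2 × 3 (scale by 3 for the 3 H2O(g)): (3)·(-518.0) = -1554.0 kJ
eq. 3 × 2: (2)·(-296.8) = -593.6 kJ
eq. 4 reversed (reverse to put H2SO3(aq) on the reactant side): +608.8 kJ
By Hess's law, ΔH = (-1)·(-20.6) + (3)·(-518.0) + (2)·(-296.8) + (-1)·(-608.8) = -1518.2 kJ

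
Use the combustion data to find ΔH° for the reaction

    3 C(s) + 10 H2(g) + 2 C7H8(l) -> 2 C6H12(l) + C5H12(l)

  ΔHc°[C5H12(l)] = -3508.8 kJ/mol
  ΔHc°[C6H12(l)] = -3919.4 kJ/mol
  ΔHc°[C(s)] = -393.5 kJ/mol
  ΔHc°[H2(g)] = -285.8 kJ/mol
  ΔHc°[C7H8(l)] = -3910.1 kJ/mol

Using ΔH = Σ nΔHc°(reactants) − Σ nΔHc°(products):
= [3·(-393.5) + 10·(-285.8) + 2·(-3910.1)] − [2·(-3919.4) + 1·(-3508.8)]
= -511.1 kJ/mol

ΔH° = -511.1 kJ/mol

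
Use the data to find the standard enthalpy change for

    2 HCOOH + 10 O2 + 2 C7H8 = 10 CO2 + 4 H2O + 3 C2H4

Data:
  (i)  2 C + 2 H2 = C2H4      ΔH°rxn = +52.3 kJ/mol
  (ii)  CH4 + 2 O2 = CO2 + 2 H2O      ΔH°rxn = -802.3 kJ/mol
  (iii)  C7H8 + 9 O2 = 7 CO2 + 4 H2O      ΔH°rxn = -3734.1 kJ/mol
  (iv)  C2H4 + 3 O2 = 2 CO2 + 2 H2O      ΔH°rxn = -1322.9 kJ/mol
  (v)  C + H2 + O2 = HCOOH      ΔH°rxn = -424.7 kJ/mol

ΔH°rxn = -3920.7 kJ/mol

(i) as written: +52.3 kJ/mol
(ii): not needed.
(iii) × 2: (2)·(-3734.1) = -7468.2 kJ/mol
(iv) reversed and × 2: (-2)·(-1322.9) = +2645.8 kJ/mol
(v) reversed and × 2: (-2)·(-424.7) = +849.4 kJ/mol
Combining the equations, ΔH°rxn = (+52.3) + (-7468.2) + (+2645.8) + (+849.4) = -3920.7 kJ/mol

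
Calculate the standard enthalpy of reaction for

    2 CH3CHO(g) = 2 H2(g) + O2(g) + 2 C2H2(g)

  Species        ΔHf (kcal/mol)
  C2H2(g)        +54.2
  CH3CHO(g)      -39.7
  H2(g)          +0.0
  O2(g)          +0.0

Products: 2·(+0.0) + 1·(+0.0) + 2·(+54.2) = +108.4
Reactants: 2·(-39.7) = -79.4
ΔHrxn = (+108.4) − (-79.4) = 187.8 kcal/mol

ΔHrxn = 187.8 kcal/mol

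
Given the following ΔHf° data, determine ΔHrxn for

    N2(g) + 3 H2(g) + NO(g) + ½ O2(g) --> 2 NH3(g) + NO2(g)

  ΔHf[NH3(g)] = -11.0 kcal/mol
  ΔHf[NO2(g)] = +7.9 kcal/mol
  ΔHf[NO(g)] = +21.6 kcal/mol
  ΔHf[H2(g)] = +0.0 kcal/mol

ΔHrxn = -35.7 kcal/mol

Products: 2·(-11.0) + 1·(+7.9) = -14.1
Reactants: 1·(+0.0) + 3·(+0.0) + 1·(+21.6) + 1/2·(+0.0) = +21.6
ΔHrxn = (-14.1) − (+21.6) = -35.7 kcal/mol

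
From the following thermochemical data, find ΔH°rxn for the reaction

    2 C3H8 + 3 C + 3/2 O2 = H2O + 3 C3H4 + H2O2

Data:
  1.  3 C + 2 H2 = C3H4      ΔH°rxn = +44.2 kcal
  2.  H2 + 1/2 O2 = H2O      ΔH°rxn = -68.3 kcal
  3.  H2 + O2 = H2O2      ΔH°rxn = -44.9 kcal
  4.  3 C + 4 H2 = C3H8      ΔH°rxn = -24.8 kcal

ΔH°rxn = 69.0 kcal

eq. 1 × 3: (3)·(+44.2) = +132.6 kcal
eq. 2 as written: -68.3 kcal
eq. 3 as written: -44.9 kcal
eq. 4 reversed and × 2: (-2)·(-24.8) = +49.6 kcal
By Hess's law, ΔH°rxn = (3)·(+44.2) + (1)·(-68.3) + (1)·(-44.9) + (-2)·(-24.8) = 69.0 kcal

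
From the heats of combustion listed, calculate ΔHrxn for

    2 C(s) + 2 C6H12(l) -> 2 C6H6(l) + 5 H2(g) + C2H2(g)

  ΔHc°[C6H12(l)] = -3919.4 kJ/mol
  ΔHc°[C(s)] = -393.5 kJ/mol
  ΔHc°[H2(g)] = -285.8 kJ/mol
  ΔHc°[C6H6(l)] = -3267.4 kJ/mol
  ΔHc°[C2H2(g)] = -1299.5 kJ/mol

ΔHrxn = 637.5 kJ/mol

With combustion enthalpies, reactants minus products:
= [2·(-393.5) + 2·(-3919.4)] − [2·(-3267.4) + 5·(-285.8) + 1·(-1299.5)]
= 637.5 kJ/mol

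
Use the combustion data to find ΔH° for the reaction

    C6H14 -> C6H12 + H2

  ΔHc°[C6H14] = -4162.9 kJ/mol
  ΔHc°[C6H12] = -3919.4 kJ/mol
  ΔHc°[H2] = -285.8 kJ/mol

Using ΔH = Σ nΔHc°(reactants) − Σ nΔHc°(products):
= [1·(-4162.9)] − [1·(-3919.4) + 1·(-285.8)]
= 42.3 kJ/mol

ΔH° = 42.3 kJ/mol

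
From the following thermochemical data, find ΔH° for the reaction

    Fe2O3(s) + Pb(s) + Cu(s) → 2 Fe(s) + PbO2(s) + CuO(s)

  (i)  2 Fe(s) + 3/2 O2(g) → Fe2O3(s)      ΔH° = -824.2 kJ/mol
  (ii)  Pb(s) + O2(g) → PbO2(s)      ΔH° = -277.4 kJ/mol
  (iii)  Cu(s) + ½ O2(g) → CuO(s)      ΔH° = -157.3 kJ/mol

(i) reversed (reverse to put Fe2O3(s) on the reactant side): +824.2 kJ/mol
(ii) as written (PbO2(s) already on the product side): -277.4 kJ/mol
(iii) as written (CuO(s) already on the product side): -157.3 kJ/mol
Since enthalpy is a state function, ΔH° = (-1)·(-824.2) + (1)·(-277.4) + (1)·(-157.3) = 389.5 kJ/mol

ΔH° = 389.5 kJ/mol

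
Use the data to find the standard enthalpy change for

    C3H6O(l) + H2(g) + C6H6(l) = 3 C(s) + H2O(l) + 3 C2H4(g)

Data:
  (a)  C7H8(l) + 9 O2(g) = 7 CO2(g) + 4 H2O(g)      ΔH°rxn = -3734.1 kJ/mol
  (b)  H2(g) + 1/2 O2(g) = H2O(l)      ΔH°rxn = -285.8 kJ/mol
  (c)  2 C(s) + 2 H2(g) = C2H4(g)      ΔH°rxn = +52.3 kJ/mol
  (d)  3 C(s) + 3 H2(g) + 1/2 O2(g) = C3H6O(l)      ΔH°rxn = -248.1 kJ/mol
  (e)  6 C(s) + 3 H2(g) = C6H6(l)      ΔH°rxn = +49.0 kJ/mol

(a): not needed.
(b) as written: -285.8 kJ/mol
(c) × 3: (3)·(+52.3) = +156.9 kJ/mol
(d) reversed: +248.1 kJ/mol
(e) reversed: -49.0 kJ/mol
Since enthalpy is a state function, ΔH°rxn = (-285.8) + (+156.9) + (+248.1) + (-49.0) = 70.2 kJ/mol

ΔH°rxn = 70.2 kJ/mol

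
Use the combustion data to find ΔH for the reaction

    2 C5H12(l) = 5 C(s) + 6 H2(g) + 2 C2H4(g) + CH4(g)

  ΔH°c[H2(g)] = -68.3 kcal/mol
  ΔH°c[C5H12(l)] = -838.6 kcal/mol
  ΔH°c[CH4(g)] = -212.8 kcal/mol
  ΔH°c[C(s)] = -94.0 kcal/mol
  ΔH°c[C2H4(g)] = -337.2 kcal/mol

Using ΔH = Σ nΔHc°(reactants) − Σ nΔHc°(products):
= [2·(-838.6)] − [5·(-94.0) + 6·(-68.3) + 2·(-337.2) + 1·(-212.8)]
= 89.8 kcal/mol

ΔH = 89.8 kcal/mol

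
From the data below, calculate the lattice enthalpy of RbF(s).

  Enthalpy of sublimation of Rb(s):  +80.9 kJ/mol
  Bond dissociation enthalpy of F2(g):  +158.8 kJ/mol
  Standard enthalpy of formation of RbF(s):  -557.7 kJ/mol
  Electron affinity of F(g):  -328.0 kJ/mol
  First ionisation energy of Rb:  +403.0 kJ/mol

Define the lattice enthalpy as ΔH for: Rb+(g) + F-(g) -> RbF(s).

U = -793.0 kJ/mol

ΔHf° = 1·ΔHsub + 1·(ΣIE) + 1/2·D(F2) + 1·EA + U
-557.7 = 1·(+80.9) + 1·(+403.0) + 1/2·(+158.8) + 1·(-328.0) + U
U = -557.7 − (+235.3) = -793.0 kJ/mol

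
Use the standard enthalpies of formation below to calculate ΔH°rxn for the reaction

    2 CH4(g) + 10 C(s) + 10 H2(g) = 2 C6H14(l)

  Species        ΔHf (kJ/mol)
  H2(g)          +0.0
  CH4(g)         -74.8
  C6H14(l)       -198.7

Products: 2·(-198.7) = -397.4
Reactants: 2·(-74.8) + 10·(+0.0) + 10·(+0.0) = -149.6
ΔH°rxn = (-397.4) − (-149.6) = -247.8 kJ/mol

ΔH°rxn = -247.8 kJ/mol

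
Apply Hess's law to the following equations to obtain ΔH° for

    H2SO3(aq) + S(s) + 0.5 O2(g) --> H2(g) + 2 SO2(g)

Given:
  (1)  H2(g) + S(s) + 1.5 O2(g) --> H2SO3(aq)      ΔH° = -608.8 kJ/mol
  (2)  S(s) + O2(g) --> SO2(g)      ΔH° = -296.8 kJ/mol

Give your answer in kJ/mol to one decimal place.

(1) reversed: +608.8 kJ/mol
(2) × 2: (2)·(-296.8) = -593.6 kJ/mol
Combining the equations, ΔH° = (+608.8) + (-593.6) = 15.2 kJ/mol

ΔH° = 15.2 kJ/mol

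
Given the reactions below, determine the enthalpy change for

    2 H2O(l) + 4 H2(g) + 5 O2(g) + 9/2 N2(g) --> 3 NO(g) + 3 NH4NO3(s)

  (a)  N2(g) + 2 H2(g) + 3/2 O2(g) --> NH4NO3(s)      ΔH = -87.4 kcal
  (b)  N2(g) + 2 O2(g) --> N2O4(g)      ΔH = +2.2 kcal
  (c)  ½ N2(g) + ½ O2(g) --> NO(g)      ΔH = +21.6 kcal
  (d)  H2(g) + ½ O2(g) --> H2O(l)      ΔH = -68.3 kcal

ΔH = -60.8 kcal

(a) × 3: (3)·(-87.4) = -262.2 kcal
(b): not needed.
(c) × 3: (3)·(+21.6) = +64.8 kcal
(d) reversed and × 2: (-2)·(-68.3) = +136.6 kcal
Summing the manipulated equations, ΔH = (3)·(-87.4) + (3)·(+21.6) + (-2)·(-68.3) = -60.8 kcal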